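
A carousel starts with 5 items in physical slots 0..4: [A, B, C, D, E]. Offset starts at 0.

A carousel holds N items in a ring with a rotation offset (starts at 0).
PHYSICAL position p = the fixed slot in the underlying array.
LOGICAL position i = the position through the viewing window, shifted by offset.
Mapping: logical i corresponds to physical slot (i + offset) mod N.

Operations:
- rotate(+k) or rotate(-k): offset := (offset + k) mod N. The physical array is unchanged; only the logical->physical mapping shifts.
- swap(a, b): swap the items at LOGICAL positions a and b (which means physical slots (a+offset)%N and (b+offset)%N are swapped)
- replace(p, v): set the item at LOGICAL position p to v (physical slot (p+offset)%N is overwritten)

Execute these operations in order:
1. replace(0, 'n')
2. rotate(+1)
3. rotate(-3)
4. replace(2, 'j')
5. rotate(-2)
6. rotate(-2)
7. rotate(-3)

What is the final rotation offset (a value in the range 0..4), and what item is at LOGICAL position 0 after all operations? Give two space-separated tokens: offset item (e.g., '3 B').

After op 1 (replace(0, 'n')): offset=0, physical=[n,B,C,D,E], logical=[n,B,C,D,E]
After op 2 (rotate(+1)): offset=1, physical=[n,B,C,D,E], logical=[B,C,D,E,n]
After op 3 (rotate(-3)): offset=3, physical=[n,B,C,D,E], logical=[D,E,n,B,C]
After op 4 (replace(2, 'j')): offset=3, physical=[j,B,C,D,E], logical=[D,E,j,B,C]
After op 5 (rotate(-2)): offset=1, physical=[j,B,C,D,E], logical=[B,C,D,E,j]
After op 6 (rotate(-2)): offset=4, physical=[j,B,C,D,E], logical=[E,j,B,C,D]
After op 7 (rotate(-3)): offset=1, physical=[j,B,C,D,E], logical=[B,C,D,E,j]

Answer: 1 B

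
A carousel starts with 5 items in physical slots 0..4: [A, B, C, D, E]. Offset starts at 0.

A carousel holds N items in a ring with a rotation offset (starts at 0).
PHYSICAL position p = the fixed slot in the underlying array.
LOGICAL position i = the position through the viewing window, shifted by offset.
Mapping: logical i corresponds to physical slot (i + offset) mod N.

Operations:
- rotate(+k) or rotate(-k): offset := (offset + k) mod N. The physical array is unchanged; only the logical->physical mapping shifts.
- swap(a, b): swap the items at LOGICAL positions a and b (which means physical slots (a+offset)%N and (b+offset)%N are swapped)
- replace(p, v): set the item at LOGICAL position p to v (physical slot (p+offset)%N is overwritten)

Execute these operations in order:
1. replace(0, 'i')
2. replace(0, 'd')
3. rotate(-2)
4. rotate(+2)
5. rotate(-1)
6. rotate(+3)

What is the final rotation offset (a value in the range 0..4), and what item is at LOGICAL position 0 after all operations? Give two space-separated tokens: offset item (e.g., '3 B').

After op 1 (replace(0, 'i')): offset=0, physical=[i,B,C,D,E], logical=[i,B,C,D,E]
After op 2 (replace(0, 'd')): offset=0, physical=[d,B,C,D,E], logical=[d,B,C,D,E]
After op 3 (rotate(-2)): offset=3, physical=[d,B,C,D,E], logical=[D,E,d,B,C]
After op 4 (rotate(+2)): offset=0, physical=[d,B,C,D,E], logical=[d,B,C,D,E]
After op 5 (rotate(-1)): offset=4, physical=[d,B,C,D,E], logical=[E,d,B,C,D]
After op 6 (rotate(+3)): offset=2, physical=[d,B,C,D,E], logical=[C,D,E,d,B]

Answer: 2 C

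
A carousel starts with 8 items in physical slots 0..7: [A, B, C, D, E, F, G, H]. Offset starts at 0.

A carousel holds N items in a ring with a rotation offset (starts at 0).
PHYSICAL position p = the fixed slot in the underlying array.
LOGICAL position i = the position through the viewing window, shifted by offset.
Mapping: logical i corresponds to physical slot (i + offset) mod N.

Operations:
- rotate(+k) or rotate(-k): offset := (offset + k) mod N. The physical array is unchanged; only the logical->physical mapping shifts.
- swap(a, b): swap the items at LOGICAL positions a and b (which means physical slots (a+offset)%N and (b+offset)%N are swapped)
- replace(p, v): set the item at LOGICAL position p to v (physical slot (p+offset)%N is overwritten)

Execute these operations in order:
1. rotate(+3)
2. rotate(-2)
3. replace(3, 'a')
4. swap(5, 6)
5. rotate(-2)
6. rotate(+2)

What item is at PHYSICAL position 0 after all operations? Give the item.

Answer: A

Derivation:
After op 1 (rotate(+3)): offset=3, physical=[A,B,C,D,E,F,G,H], logical=[D,E,F,G,H,A,B,C]
After op 2 (rotate(-2)): offset=1, physical=[A,B,C,D,E,F,G,H], logical=[B,C,D,E,F,G,H,A]
After op 3 (replace(3, 'a')): offset=1, physical=[A,B,C,D,a,F,G,H], logical=[B,C,D,a,F,G,H,A]
After op 4 (swap(5, 6)): offset=1, physical=[A,B,C,D,a,F,H,G], logical=[B,C,D,a,F,H,G,A]
After op 5 (rotate(-2)): offset=7, physical=[A,B,C,D,a,F,H,G], logical=[G,A,B,C,D,a,F,H]
After op 6 (rotate(+2)): offset=1, physical=[A,B,C,D,a,F,H,G], logical=[B,C,D,a,F,H,G,A]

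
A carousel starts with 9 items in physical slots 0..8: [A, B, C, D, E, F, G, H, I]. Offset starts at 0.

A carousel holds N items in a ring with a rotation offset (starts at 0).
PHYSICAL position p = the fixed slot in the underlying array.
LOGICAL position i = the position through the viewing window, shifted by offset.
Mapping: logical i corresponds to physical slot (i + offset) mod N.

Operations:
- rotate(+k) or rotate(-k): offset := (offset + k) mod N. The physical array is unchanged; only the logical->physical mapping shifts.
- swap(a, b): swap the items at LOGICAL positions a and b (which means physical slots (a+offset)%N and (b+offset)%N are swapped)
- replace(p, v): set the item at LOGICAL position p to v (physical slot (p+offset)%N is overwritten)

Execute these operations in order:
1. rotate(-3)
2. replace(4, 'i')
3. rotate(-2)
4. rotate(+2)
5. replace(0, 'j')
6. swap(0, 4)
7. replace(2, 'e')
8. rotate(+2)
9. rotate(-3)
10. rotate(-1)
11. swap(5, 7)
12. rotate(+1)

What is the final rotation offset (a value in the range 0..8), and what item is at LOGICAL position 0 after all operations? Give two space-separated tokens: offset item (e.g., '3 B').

Answer: 5 F

Derivation:
After op 1 (rotate(-3)): offset=6, physical=[A,B,C,D,E,F,G,H,I], logical=[G,H,I,A,B,C,D,E,F]
After op 2 (replace(4, 'i')): offset=6, physical=[A,i,C,D,E,F,G,H,I], logical=[G,H,I,A,i,C,D,E,F]
After op 3 (rotate(-2)): offset=4, physical=[A,i,C,D,E,F,G,H,I], logical=[E,F,G,H,I,A,i,C,D]
After op 4 (rotate(+2)): offset=6, physical=[A,i,C,D,E,F,G,H,I], logical=[G,H,I,A,i,C,D,E,F]
After op 5 (replace(0, 'j')): offset=6, physical=[A,i,C,D,E,F,j,H,I], logical=[j,H,I,A,i,C,D,E,F]
After op 6 (swap(0, 4)): offset=6, physical=[A,j,C,D,E,F,i,H,I], logical=[i,H,I,A,j,C,D,E,F]
After op 7 (replace(2, 'e')): offset=6, physical=[A,j,C,D,E,F,i,H,e], logical=[i,H,e,A,j,C,D,E,F]
After op 8 (rotate(+2)): offset=8, physical=[A,j,C,D,E,F,i,H,e], logical=[e,A,j,C,D,E,F,i,H]
After op 9 (rotate(-3)): offset=5, physical=[A,j,C,D,E,F,i,H,e], logical=[F,i,H,e,A,j,C,D,E]
After op 10 (rotate(-1)): offset=4, physical=[A,j,C,D,E,F,i,H,e], logical=[E,F,i,H,e,A,j,C,D]
After op 11 (swap(5, 7)): offset=4, physical=[C,j,A,D,E,F,i,H,e], logical=[E,F,i,H,e,C,j,A,D]
After op 12 (rotate(+1)): offset=5, physical=[C,j,A,D,E,F,i,H,e], logical=[F,i,H,e,C,j,A,D,E]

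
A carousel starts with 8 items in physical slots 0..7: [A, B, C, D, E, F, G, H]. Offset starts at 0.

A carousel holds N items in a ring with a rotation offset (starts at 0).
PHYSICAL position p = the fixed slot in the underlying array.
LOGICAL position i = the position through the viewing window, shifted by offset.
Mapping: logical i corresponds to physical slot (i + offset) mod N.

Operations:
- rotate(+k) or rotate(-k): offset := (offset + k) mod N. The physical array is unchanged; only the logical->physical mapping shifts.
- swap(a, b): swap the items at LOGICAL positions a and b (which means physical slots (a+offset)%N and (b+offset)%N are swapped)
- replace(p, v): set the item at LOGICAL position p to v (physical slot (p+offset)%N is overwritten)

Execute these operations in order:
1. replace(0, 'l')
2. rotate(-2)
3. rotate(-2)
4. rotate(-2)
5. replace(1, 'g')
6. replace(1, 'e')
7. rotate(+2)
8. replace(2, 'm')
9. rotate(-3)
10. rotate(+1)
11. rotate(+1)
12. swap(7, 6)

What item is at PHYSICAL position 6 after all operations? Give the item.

Answer: m

Derivation:
After op 1 (replace(0, 'l')): offset=0, physical=[l,B,C,D,E,F,G,H], logical=[l,B,C,D,E,F,G,H]
After op 2 (rotate(-2)): offset=6, physical=[l,B,C,D,E,F,G,H], logical=[G,H,l,B,C,D,E,F]
After op 3 (rotate(-2)): offset=4, physical=[l,B,C,D,E,F,G,H], logical=[E,F,G,H,l,B,C,D]
After op 4 (rotate(-2)): offset=2, physical=[l,B,C,D,E,F,G,H], logical=[C,D,E,F,G,H,l,B]
After op 5 (replace(1, 'g')): offset=2, physical=[l,B,C,g,E,F,G,H], logical=[C,g,E,F,G,H,l,B]
After op 6 (replace(1, 'e')): offset=2, physical=[l,B,C,e,E,F,G,H], logical=[C,e,E,F,G,H,l,B]
After op 7 (rotate(+2)): offset=4, physical=[l,B,C,e,E,F,G,H], logical=[E,F,G,H,l,B,C,e]
After op 8 (replace(2, 'm')): offset=4, physical=[l,B,C,e,E,F,m,H], logical=[E,F,m,H,l,B,C,e]
After op 9 (rotate(-3)): offset=1, physical=[l,B,C,e,E,F,m,H], logical=[B,C,e,E,F,m,H,l]
After op 10 (rotate(+1)): offset=2, physical=[l,B,C,e,E,F,m,H], logical=[C,e,E,F,m,H,l,B]
After op 11 (rotate(+1)): offset=3, physical=[l,B,C,e,E,F,m,H], logical=[e,E,F,m,H,l,B,C]
After op 12 (swap(7, 6)): offset=3, physical=[l,C,B,e,E,F,m,H], logical=[e,E,F,m,H,l,C,B]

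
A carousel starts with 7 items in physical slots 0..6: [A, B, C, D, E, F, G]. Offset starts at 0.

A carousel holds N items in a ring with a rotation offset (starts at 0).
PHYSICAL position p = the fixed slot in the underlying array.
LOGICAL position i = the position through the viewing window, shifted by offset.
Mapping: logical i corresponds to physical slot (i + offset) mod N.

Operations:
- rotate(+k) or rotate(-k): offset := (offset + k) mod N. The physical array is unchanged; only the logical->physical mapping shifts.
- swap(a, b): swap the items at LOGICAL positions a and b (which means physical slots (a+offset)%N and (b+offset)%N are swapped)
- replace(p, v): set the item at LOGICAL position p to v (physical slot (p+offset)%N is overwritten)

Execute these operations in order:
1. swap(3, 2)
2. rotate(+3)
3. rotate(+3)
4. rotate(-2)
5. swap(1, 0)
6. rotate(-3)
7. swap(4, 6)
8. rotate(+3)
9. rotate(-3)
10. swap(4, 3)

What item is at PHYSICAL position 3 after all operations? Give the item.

After op 1 (swap(3, 2)): offset=0, physical=[A,B,D,C,E,F,G], logical=[A,B,D,C,E,F,G]
After op 2 (rotate(+3)): offset=3, physical=[A,B,D,C,E,F,G], logical=[C,E,F,G,A,B,D]
After op 3 (rotate(+3)): offset=6, physical=[A,B,D,C,E,F,G], logical=[G,A,B,D,C,E,F]
After op 4 (rotate(-2)): offset=4, physical=[A,B,D,C,E,F,G], logical=[E,F,G,A,B,D,C]
After op 5 (swap(1, 0)): offset=4, physical=[A,B,D,C,F,E,G], logical=[F,E,G,A,B,D,C]
After op 6 (rotate(-3)): offset=1, physical=[A,B,D,C,F,E,G], logical=[B,D,C,F,E,G,A]
After op 7 (swap(4, 6)): offset=1, physical=[E,B,D,C,F,A,G], logical=[B,D,C,F,A,G,E]
After op 8 (rotate(+3)): offset=4, physical=[E,B,D,C,F,A,G], logical=[F,A,G,E,B,D,C]
After op 9 (rotate(-3)): offset=1, physical=[E,B,D,C,F,A,G], logical=[B,D,C,F,A,G,E]
After op 10 (swap(4, 3)): offset=1, physical=[E,B,D,C,A,F,G], logical=[B,D,C,A,F,G,E]

Answer: C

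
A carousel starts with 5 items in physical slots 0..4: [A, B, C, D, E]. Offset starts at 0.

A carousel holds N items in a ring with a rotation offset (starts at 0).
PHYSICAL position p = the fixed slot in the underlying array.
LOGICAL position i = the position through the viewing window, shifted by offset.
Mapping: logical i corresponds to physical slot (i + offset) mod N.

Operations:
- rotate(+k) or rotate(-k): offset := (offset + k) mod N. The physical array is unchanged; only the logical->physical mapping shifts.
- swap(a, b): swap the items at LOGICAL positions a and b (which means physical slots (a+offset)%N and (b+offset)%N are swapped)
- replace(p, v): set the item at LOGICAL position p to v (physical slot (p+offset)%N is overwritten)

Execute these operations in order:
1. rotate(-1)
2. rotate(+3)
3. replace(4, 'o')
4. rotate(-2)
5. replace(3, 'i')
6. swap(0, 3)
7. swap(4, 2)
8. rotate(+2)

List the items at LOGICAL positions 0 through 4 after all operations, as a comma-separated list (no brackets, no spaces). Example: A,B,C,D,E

Answer: E,A,C,i,o

Derivation:
After op 1 (rotate(-1)): offset=4, physical=[A,B,C,D,E], logical=[E,A,B,C,D]
After op 2 (rotate(+3)): offset=2, physical=[A,B,C,D,E], logical=[C,D,E,A,B]
After op 3 (replace(4, 'o')): offset=2, physical=[A,o,C,D,E], logical=[C,D,E,A,o]
After op 4 (rotate(-2)): offset=0, physical=[A,o,C,D,E], logical=[A,o,C,D,E]
After op 5 (replace(3, 'i')): offset=0, physical=[A,o,C,i,E], logical=[A,o,C,i,E]
After op 6 (swap(0, 3)): offset=0, physical=[i,o,C,A,E], logical=[i,o,C,A,E]
After op 7 (swap(4, 2)): offset=0, physical=[i,o,E,A,C], logical=[i,o,E,A,C]
After op 8 (rotate(+2)): offset=2, physical=[i,o,E,A,C], logical=[E,A,C,i,o]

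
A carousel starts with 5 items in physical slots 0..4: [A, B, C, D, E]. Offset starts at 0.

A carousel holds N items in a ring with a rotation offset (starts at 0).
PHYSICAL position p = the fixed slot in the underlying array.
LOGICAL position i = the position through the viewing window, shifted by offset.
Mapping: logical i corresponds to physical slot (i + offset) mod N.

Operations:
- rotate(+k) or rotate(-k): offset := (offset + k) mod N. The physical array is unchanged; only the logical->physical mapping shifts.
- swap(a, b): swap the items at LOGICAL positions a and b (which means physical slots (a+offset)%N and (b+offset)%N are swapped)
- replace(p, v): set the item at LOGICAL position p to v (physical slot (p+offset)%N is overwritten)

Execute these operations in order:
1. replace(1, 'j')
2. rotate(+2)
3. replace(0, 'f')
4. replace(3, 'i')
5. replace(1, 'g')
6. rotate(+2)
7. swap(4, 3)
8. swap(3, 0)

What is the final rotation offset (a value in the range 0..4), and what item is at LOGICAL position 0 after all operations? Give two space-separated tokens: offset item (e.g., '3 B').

After op 1 (replace(1, 'j')): offset=0, physical=[A,j,C,D,E], logical=[A,j,C,D,E]
After op 2 (rotate(+2)): offset=2, physical=[A,j,C,D,E], logical=[C,D,E,A,j]
After op 3 (replace(0, 'f')): offset=2, physical=[A,j,f,D,E], logical=[f,D,E,A,j]
After op 4 (replace(3, 'i')): offset=2, physical=[i,j,f,D,E], logical=[f,D,E,i,j]
After op 5 (replace(1, 'g')): offset=2, physical=[i,j,f,g,E], logical=[f,g,E,i,j]
After op 6 (rotate(+2)): offset=4, physical=[i,j,f,g,E], logical=[E,i,j,f,g]
After op 7 (swap(4, 3)): offset=4, physical=[i,j,g,f,E], logical=[E,i,j,g,f]
After op 8 (swap(3, 0)): offset=4, physical=[i,j,E,f,g], logical=[g,i,j,E,f]

Answer: 4 g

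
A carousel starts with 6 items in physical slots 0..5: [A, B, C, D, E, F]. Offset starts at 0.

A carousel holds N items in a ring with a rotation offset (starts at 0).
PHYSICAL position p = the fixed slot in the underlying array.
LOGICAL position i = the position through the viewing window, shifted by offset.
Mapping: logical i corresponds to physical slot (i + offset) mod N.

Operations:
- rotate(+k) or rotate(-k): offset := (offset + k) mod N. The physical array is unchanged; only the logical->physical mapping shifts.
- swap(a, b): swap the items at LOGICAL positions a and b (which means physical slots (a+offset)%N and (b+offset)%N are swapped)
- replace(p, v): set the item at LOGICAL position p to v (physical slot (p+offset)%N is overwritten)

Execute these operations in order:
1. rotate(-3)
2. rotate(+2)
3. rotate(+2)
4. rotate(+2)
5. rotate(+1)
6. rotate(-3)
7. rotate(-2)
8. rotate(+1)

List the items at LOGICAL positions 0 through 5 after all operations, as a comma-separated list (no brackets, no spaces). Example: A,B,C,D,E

After op 1 (rotate(-3)): offset=3, physical=[A,B,C,D,E,F], logical=[D,E,F,A,B,C]
After op 2 (rotate(+2)): offset=5, physical=[A,B,C,D,E,F], logical=[F,A,B,C,D,E]
After op 3 (rotate(+2)): offset=1, physical=[A,B,C,D,E,F], logical=[B,C,D,E,F,A]
After op 4 (rotate(+2)): offset=3, physical=[A,B,C,D,E,F], logical=[D,E,F,A,B,C]
After op 5 (rotate(+1)): offset=4, physical=[A,B,C,D,E,F], logical=[E,F,A,B,C,D]
After op 6 (rotate(-3)): offset=1, physical=[A,B,C,D,E,F], logical=[B,C,D,E,F,A]
After op 7 (rotate(-2)): offset=5, physical=[A,B,C,D,E,F], logical=[F,A,B,C,D,E]
After op 8 (rotate(+1)): offset=0, physical=[A,B,C,D,E,F], logical=[A,B,C,D,E,F]

Answer: A,B,C,D,E,F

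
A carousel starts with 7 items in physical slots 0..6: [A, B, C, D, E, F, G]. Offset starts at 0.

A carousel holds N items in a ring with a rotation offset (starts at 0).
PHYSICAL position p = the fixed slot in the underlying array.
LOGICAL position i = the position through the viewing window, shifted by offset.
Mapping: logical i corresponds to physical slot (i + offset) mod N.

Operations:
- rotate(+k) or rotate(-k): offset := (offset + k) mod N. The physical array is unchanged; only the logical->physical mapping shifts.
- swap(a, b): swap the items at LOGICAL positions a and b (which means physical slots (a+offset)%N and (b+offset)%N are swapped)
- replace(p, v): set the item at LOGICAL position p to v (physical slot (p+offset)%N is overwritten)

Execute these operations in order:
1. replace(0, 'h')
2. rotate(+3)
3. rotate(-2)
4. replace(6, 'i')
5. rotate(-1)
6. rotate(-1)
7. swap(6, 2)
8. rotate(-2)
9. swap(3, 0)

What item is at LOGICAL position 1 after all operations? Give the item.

Answer: B

Derivation:
After op 1 (replace(0, 'h')): offset=0, physical=[h,B,C,D,E,F,G], logical=[h,B,C,D,E,F,G]
After op 2 (rotate(+3)): offset=3, physical=[h,B,C,D,E,F,G], logical=[D,E,F,G,h,B,C]
After op 3 (rotate(-2)): offset=1, physical=[h,B,C,D,E,F,G], logical=[B,C,D,E,F,G,h]
After op 4 (replace(6, 'i')): offset=1, physical=[i,B,C,D,E,F,G], logical=[B,C,D,E,F,G,i]
After op 5 (rotate(-1)): offset=0, physical=[i,B,C,D,E,F,G], logical=[i,B,C,D,E,F,G]
After op 6 (rotate(-1)): offset=6, physical=[i,B,C,D,E,F,G], logical=[G,i,B,C,D,E,F]
After op 7 (swap(6, 2)): offset=6, physical=[i,F,C,D,E,B,G], logical=[G,i,F,C,D,E,B]
After op 8 (rotate(-2)): offset=4, physical=[i,F,C,D,E,B,G], logical=[E,B,G,i,F,C,D]
After op 9 (swap(3, 0)): offset=4, physical=[E,F,C,D,i,B,G], logical=[i,B,G,E,F,C,D]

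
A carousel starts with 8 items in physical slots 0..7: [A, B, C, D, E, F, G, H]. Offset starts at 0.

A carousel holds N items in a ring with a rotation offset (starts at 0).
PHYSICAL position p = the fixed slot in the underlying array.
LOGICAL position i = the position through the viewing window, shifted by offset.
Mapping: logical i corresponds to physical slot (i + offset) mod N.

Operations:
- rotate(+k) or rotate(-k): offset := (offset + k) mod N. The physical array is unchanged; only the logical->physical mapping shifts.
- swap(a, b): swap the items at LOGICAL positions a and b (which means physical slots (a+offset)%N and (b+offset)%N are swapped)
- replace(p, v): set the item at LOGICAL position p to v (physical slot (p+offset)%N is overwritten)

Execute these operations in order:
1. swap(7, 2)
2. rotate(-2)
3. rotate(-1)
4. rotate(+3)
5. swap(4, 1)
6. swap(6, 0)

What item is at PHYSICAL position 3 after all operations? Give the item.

Answer: D

Derivation:
After op 1 (swap(7, 2)): offset=0, physical=[A,B,H,D,E,F,G,C], logical=[A,B,H,D,E,F,G,C]
After op 2 (rotate(-2)): offset=6, physical=[A,B,H,D,E,F,G,C], logical=[G,C,A,B,H,D,E,F]
After op 3 (rotate(-1)): offset=5, physical=[A,B,H,D,E,F,G,C], logical=[F,G,C,A,B,H,D,E]
After op 4 (rotate(+3)): offset=0, physical=[A,B,H,D,E,F,G,C], logical=[A,B,H,D,E,F,G,C]
After op 5 (swap(4, 1)): offset=0, physical=[A,E,H,D,B,F,G,C], logical=[A,E,H,D,B,F,G,C]
After op 6 (swap(6, 0)): offset=0, physical=[G,E,H,D,B,F,A,C], logical=[G,E,H,D,B,F,A,C]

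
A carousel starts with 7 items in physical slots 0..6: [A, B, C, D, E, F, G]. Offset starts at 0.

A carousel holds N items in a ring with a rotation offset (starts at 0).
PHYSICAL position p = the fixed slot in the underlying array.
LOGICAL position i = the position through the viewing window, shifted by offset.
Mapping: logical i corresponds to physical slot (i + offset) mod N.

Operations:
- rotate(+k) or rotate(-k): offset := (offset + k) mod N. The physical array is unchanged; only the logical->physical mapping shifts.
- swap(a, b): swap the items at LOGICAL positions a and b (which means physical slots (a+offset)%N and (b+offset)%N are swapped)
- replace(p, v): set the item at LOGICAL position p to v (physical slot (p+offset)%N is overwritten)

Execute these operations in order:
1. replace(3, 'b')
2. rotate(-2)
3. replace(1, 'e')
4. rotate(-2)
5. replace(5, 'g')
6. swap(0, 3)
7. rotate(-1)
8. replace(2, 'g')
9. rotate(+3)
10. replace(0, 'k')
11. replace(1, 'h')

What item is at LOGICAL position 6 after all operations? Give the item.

Answer: g

Derivation:
After op 1 (replace(3, 'b')): offset=0, physical=[A,B,C,b,E,F,G], logical=[A,B,C,b,E,F,G]
After op 2 (rotate(-2)): offset=5, physical=[A,B,C,b,E,F,G], logical=[F,G,A,B,C,b,E]
After op 3 (replace(1, 'e')): offset=5, physical=[A,B,C,b,E,F,e], logical=[F,e,A,B,C,b,E]
After op 4 (rotate(-2)): offset=3, physical=[A,B,C,b,E,F,e], logical=[b,E,F,e,A,B,C]
After op 5 (replace(5, 'g')): offset=3, physical=[A,g,C,b,E,F,e], logical=[b,E,F,e,A,g,C]
After op 6 (swap(0, 3)): offset=3, physical=[A,g,C,e,E,F,b], logical=[e,E,F,b,A,g,C]
After op 7 (rotate(-1)): offset=2, physical=[A,g,C,e,E,F,b], logical=[C,e,E,F,b,A,g]
After op 8 (replace(2, 'g')): offset=2, physical=[A,g,C,e,g,F,b], logical=[C,e,g,F,b,A,g]
After op 9 (rotate(+3)): offset=5, physical=[A,g,C,e,g,F,b], logical=[F,b,A,g,C,e,g]
After op 10 (replace(0, 'k')): offset=5, physical=[A,g,C,e,g,k,b], logical=[k,b,A,g,C,e,g]
After op 11 (replace(1, 'h')): offset=5, physical=[A,g,C,e,g,k,h], logical=[k,h,A,g,C,e,g]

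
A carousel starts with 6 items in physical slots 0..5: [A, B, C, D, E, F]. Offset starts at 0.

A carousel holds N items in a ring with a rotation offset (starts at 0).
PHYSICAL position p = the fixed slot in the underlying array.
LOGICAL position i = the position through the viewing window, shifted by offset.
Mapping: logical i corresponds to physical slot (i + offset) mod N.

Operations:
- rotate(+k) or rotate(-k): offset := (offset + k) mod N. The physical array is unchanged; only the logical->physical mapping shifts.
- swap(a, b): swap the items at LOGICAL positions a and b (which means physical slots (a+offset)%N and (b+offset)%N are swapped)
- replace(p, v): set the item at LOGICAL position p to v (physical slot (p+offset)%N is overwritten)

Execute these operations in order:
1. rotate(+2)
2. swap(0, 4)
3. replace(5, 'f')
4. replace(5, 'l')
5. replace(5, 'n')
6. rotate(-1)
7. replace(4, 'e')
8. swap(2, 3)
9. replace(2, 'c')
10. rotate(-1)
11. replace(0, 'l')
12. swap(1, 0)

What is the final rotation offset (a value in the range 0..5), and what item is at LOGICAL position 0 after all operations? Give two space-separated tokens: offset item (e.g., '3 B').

After op 1 (rotate(+2)): offset=2, physical=[A,B,C,D,E,F], logical=[C,D,E,F,A,B]
After op 2 (swap(0, 4)): offset=2, physical=[C,B,A,D,E,F], logical=[A,D,E,F,C,B]
After op 3 (replace(5, 'f')): offset=2, physical=[C,f,A,D,E,F], logical=[A,D,E,F,C,f]
After op 4 (replace(5, 'l')): offset=2, physical=[C,l,A,D,E,F], logical=[A,D,E,F,C,l]
After op 5 (replace(5, 'n')): offset=2, physical=[C,n,A,D,E,F], logical=[A,D,E,F,C,n]
After op 6 (rotate(-1)): offset=1, physical=[C,n,A,D,E,F], logical=[n,A,D,E,F,C]
After op 7 (replace(4, 'e')): offset=1, physical=[C,n,A,D,E,e], logical=[n,A,D,E,e,C]
After op 8 (swap(2, 3)): offset=1, physical=[C,n,A,E,D,e], logical=[n,A,E,D,e,C]
After op 9 (replace(2, 'c')): offset=1, physical=[C,n,A,c,D,e], logical=[n,A,c,D,e,C]
After op 10 (rotate(-1)): offset=0, physical=[C,n,A,c,D,e], logical=[C,n,A,c,D,e]
After op 11 (replace(0, 'l')): offset=0, physical=[l,n,A,c,D,e], logical=[l,n,A,c,D,e]
After op 12 (swap(1, 0)): offset=0, physical=[n,l,A,c,D,e], logical=[n,l,A,c,D,e]

Answer: 0 n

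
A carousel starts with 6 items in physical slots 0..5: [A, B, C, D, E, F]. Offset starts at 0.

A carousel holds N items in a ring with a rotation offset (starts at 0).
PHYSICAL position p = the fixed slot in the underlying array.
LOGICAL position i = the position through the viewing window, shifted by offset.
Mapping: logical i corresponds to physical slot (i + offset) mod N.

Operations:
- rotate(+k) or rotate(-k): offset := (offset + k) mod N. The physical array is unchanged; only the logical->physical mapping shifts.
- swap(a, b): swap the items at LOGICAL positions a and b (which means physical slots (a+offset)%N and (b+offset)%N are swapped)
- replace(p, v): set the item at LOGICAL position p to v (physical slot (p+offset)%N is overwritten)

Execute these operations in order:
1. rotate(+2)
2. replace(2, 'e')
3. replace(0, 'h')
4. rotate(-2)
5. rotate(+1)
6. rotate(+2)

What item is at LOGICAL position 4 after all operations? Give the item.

Answer: B

Derivation:
After op 1 (rotate(+2)): offset=2, physical=[A,B,C,D,E,F], logical=[C,D,E,F,A,B]
After op 2 (replace(2, 'e')): offset=2, physical=[A,B,C,D,e,F], logical=[C,D,e,F,A,B]
After op 3 (replace(0, 'h')): offset=2, physical=[A,B,h,D,e,F], logical=[h,D,e,F,A,B]
After op 4 (rotate(-2)): offset=0, physical=[A,B,h,D,e,F], logical=[A,B,h,D,e,F]
After op 5 (rotate(+1)): offset=1, physical=[A,B,h,D,e,F], logical=[B,h,D,e,F,A]
After op 6 (rotate(+2)): offset=3, physical=[A,B,h,D,e,F], logical=[D,e,F,A,B,h]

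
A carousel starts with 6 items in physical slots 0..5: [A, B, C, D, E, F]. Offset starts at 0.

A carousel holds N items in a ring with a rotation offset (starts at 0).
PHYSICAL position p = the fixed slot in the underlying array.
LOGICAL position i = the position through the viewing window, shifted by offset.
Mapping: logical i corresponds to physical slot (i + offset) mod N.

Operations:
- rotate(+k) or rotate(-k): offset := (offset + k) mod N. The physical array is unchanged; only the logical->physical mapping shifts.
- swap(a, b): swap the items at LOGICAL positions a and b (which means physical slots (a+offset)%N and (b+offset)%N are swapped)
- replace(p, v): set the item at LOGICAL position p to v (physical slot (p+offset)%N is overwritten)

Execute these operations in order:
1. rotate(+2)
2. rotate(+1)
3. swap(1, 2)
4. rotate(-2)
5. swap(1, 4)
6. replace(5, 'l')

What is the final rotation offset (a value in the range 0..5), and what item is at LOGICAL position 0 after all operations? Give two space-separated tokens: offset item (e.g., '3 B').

Answer: 1 B

Derivation:
After op 1 (rotate(+2)): offset=2, physical=[A,B,C,D,E,F], logical=[C,D,E,F,A,B]
After op 2 (rotate(+1)): offset=3, physical=[A,B,C,D,E,F], logical=[D,E,F,A,B,C]
After op 3 (swap(1, 2)): offset=3, physical=[A,B,C,D,F,E], logical=[D,F,E,A,B,C]
After op 4 (rotate(-2)): offset=1, physical=[A,B,C,D,F,E], logical=[B,C,D,F,E,A]
After op 5 (swap(1, 4)): offset=1, physical=[A,B,E,D,F,C], logical=[B,E,D,F,C,A]
After op 6 (replace(5, 'l')): offset=1, physical=[l,B,E,D,F,C], logical=[B,E,D,F,C,l]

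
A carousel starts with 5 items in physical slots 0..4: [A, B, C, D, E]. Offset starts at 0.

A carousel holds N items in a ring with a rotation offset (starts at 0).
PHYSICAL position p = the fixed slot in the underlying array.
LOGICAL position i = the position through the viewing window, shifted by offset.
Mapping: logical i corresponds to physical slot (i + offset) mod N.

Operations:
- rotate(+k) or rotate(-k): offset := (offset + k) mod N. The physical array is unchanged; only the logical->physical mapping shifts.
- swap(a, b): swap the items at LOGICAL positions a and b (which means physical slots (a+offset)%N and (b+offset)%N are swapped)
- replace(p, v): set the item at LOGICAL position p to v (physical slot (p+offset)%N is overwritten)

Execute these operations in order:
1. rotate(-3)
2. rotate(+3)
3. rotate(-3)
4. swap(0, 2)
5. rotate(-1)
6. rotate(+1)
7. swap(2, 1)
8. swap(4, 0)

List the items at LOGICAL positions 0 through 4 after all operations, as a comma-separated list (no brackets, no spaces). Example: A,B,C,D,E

After op 1 (rotate(-3)): offset=2, physical=[A,B,C,D,E], logical=[C,D,E,A,B]
After op 2 (rotate(+3)): offset=0, physical=[A,B,C,D,E], logical=[A,B,C,D,E]
After op 3 (rotate(-3)): offset=2, physical=[A,B,C,D,E], logical=[C,D,E,A,B]
After op 4 (swap(0, 2)): offset=2, physical=[A,B,E,D,C], logical=[E,D,C,A,B]
After op 5 (rotate(-1)): offset=1, physical=[A,B,E,D,C], logical=[B,E,D,C,A]
After op 6 (rotate(+1)): offset=2, physical=[A,B,E,D,C], logical=[E,D,C,A,B]
After op 7 (swap(2, 1)): offset=2, physical=[A,B,E,C,D], logical=[E,C,D,A,B]
After op 8 (swap(4, 0)): offset=2, physical=[A,E,B,C,D], logical=[B,C,D,A,E]

Answer: B,C,D,A,E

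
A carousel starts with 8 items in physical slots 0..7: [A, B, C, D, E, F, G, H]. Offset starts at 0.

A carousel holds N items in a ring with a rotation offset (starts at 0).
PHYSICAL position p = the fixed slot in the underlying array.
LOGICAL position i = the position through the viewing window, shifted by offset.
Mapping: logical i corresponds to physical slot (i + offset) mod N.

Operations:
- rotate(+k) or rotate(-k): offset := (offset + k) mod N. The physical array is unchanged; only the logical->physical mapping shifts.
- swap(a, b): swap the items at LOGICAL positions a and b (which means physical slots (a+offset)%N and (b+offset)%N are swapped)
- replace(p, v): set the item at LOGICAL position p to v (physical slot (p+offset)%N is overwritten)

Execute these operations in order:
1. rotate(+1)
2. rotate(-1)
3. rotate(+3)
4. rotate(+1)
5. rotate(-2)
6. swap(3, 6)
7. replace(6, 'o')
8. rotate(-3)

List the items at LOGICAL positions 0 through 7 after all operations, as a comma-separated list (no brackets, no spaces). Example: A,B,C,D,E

Answer: H,o,B,C,D,E,A,G

Derivation:
After op 1 (rotate(+1)): offset=1, physical=[A,B,C,D,E,F,G,H], logical=[B,C,D,E,F,G,H,A]
After op 2 (rotate(-1)): offset=0, physical=[A,B,C,D,E,F,G,H], logical=[A,B,C,D,E,F,G,H]
After op 3 (rotate(+3)): offset=3, physical=[A,B,C,D,E,F,G,H], logical=[D,E,F,G,H,A,B,C]
After op 4 (rotate(+1)): offset=4, physical=[A,B,C,D,E,F,G,H], logical=[E,F,G,H,A,B,C,D]
After op 5 (rotate(-2)): offset=2, physical=[A,B,C,D,E,F,G,H], logical=[C,D,E,F,G,H,A,B]
After op 6 (swap(3, 6)): offset=2, physical=[F,B,C,D,E,A,G,H], logical=[C,D,E,A,G,H,F,B]
After op 7 (replace(6, 'o')): offset=2, physical=[o,B,C,D,E,A,G,H], logical=[C,D,E,A,G,H,o,B]
After op 8 (rotate(-3)): offset=7, physical=[o,B,C,D,E,A,G,H], logical=[H,o,B,C,D,E,A,G]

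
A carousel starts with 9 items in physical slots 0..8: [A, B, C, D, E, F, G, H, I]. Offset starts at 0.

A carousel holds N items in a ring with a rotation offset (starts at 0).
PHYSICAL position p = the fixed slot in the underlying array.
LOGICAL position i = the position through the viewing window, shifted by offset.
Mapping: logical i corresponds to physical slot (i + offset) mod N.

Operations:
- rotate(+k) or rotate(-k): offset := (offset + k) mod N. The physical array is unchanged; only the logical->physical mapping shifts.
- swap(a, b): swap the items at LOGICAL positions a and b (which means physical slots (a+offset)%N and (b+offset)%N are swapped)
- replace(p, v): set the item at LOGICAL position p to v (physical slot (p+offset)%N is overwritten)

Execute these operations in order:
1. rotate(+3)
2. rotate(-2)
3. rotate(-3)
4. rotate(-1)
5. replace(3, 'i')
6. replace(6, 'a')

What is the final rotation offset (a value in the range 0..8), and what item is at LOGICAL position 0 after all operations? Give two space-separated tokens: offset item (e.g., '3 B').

After op 1 (rotate(+3)): offset=3, physical=[A,B,C,D,E,F,G,H,I], logical=[D,E,F,G,H,I,A,B,C]
After op 2 (rotate(-2)): offset=1, physical=[A,B,C,D,E,F,G,H,I], logical=[B,C,D,E,F,G,H,I,A]
After op 3 (rotate(-3)): offset=7, physical=[A,B,C,D,E,F,G,H,I], logical=[H,I,A,B,C,D,E,F,G]
After op 4 (rotate(-1)): offset=6, physical=[A,B,C,D,E,F,G,H,I], logical=[G,H,I,A,B,C,D,E,F]
After op 5 (replace(3, 'i')): offset=6, physical=[i,B,C,D,E,F,G,H,I], logical=[G,H,I,i,B,C,D,E,F]
After op 6 (replace(6, 'a')): offset=6, physical=[i,B,C,a,E,F,G,H,I], logical=[G,H,I,i,B,C,a,E,F]

Answer: 6 G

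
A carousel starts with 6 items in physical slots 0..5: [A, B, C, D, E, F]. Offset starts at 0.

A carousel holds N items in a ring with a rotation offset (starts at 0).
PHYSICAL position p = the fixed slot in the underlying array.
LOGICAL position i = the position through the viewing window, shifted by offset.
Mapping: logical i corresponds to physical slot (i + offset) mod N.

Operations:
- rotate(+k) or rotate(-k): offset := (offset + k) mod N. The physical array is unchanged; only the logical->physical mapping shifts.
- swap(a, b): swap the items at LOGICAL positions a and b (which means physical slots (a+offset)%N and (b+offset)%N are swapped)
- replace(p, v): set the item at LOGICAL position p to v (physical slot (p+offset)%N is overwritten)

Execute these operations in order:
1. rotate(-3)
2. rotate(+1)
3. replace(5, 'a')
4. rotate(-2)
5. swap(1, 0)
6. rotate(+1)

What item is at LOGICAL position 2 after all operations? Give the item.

After op 1 (rotate(-3)): offset=3, physical=[A,B,C,D,E,F], logical=[D,E,F,A,B,C]
After op 2 (rotate(+1)): offset=4, physical=[A,B,C,D,E,F], logical=[E,F,A,B,C,D]
After op 3 (replace(5, 'a')): offset=4, physical=[A,B,C,a,E,F], logical=[E,F,A,B,C,a]
After op 4 (rotate(-2)): offset=2, physical=[A,B,C,a,E,F], logical=[C,a,E,F,A,B]
After op 5 (swap(1, 0)): offset=2, physical=[A,B,a,C,E,F], logical=[a,C,E,F,A,B]
After op 6 (rotate(+1)): offset=3, physical=[A,B,a,C,E,F], logical=[C,E,F,A,B,a]

Answer: F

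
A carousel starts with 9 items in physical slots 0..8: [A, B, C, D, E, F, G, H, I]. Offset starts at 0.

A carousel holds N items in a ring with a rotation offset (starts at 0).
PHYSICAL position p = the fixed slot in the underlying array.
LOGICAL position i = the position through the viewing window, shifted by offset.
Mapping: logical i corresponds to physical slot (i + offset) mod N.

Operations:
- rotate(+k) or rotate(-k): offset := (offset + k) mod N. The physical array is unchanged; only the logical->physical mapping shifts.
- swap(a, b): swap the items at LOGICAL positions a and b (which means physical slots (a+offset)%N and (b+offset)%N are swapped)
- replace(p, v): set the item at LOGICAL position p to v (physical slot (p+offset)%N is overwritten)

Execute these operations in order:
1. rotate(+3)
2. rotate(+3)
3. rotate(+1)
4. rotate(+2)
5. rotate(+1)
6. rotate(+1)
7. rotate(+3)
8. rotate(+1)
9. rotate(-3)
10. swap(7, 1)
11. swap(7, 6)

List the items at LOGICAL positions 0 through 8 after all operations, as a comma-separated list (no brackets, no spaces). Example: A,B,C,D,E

After op 1 (rotate(+3)): offset=3, physical=[A,B,C,D,E,F,G,H,I], logical=[D,E,F,G,H,I,A,B,C]
After op 2 (rotate(+3)): offset=6, physical=[A,B,C,D,E,F,G,H,I], logical=[G,H,I,A,B,C,D,E,F]
After op 3 (rotate(+1)): offset=7, physical=[A,B,C,D,E,F,G,H,I], logical=[H,I,A,B,C,D,E,F,G]
After op 4 (rotate(+2)): offset=0, physical=[A,B,C,D,E,F,G,H,I], logical=[A,B,C,D,E,F,G,H,I]
After op 5 (rotate(+1)): offset=1, physical=[A,B,C,D,E,F,G,H,I], logical=[B,C,D,E,F,G,H,I,A]
After op 6 (rotate(+1)): offset=2, physical=[A,B,C,D,E,F,G,H,I], logical=[C,D,E,F,G,H,I,A,B]
After op 7 (rotate(+3)): offset=5, physical=[A,B,C,D,E,F,G,H,I], logical=[F,G,H,I,A,B,C,D,E]
After op 8 (rotate(+1)): offset=6, physical=[A,B,C,D,E,F,G,H,I], logical=[G,H,I,A,B,C,D,E,F]
After op 9 (rotate(-3)): offset=3, physical=[A,B,C,D,E,F,G,H,I], logical=[D,E,F,G,H,I,A,B,C]
After op 10 (swap(7, 1)): offset=3, physical=[A,E,C,D,B,F,G,H,I], logical=[D,B,F,G,H,I,A,E,C]
After op 11 (swap(7, 6)): offset=3, physical=[E,A,C,D,B,F,G,H,I], logical=[D,B,F,G,H,I,E,A,C]

Answer: D,B,F,G,H,I,E,A,C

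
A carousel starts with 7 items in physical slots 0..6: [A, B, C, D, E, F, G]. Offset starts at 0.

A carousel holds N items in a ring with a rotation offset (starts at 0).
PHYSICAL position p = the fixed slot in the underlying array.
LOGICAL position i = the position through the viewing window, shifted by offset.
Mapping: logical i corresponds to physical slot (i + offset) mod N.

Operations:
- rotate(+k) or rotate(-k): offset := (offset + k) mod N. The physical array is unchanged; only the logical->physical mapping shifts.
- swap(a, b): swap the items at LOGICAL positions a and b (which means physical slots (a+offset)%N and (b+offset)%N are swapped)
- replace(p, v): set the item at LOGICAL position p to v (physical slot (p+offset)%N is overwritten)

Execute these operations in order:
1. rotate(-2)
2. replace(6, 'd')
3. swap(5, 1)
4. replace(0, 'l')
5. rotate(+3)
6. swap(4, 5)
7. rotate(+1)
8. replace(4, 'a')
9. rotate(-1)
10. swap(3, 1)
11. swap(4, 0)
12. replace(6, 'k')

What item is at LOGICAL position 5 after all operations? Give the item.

After op 1 (rotate(-2)): offset=5, physical=[A,B,C,D,E,F,G], logical=[F,G,A,B,C,D,E]
After op 2 (replace(6, 'd')): offset=5, physical=[A,B,C,D,d,F,G], logical=[F,G,A,B,C,D,d]
After op 3 (swap(5, 1)): offset=5, physical=[A,B,C,G,d,F,D], logical=[F,D,A,B,C,G,d]
After op 4 (replace(0, 'l')): offset=5, physical=[A,B,C,G,d,l,D], logical=[l,D,A,B,C,G,d]
After op 5 (rotate(+3)): offset=1, physical=[A,B,C,G,d,l,D], logical=[B,C,G,d,l,D,A]
After op 6 (swap(4, 5)): offset=1, physical=[A,B,C,G,d,D,l], logical=[B,C,G,d,D,l,A]
After op 7 (rotate(+1)): offset=2, physical=[A,B,C,G,d,D,l], logical=[C,G,d,D,l,A,B]
After op 8 (replace(4, 'a')): offset=2, physical=[A,B,C,G,d,D,a], logical=[C,G,d,D,a,A,B]
After op 9 (rotate(-1)): offset=1, physical=[A,B,C,G,d,D,a], logical=[B,C,G,d,D,a,A]
After op 10 (swap(3, 1)): offset=1, physical=[A,B,d,G,C,D,a], logical=[B,d,G,C,D,a,A]
After op 11 (swap(4, 0)): offset=1, physical=[A,D,d,G,C,B,a], logical=[D,d,G,C,B,a,A]
After op 12 (replace(6, 'k')): offset=1, physical=[k,D,d,G,C,B,a], logical=[D,d,G,C,B,a,k]

Answer: a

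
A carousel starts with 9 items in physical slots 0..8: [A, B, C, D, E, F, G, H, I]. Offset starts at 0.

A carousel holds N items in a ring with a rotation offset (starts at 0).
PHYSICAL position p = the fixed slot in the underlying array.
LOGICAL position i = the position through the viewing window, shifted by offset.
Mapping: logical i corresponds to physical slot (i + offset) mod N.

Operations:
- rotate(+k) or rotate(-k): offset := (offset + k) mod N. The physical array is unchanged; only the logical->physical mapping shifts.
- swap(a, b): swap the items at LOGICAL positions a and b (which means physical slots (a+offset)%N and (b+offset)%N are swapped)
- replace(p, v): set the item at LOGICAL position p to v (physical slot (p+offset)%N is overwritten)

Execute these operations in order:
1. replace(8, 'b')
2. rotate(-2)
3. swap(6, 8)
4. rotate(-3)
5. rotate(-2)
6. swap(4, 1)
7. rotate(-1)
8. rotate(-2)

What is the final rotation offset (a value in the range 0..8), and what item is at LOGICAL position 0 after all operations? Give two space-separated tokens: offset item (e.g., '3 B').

Answer: 8 b

Derivation:
After op 1 (replace(8, 'b')): offset=0, physical=[A,B,C,D,E,F,G,H,b], logical=[A,B,C,D,E,F,G,H,b]
After op 2 (rotate(-2)): offset=7, physical=[A,B,C,D,E,F,G,H,b], logical=[H,b,A,B,C,D,E,F,G]
After op 3 (swap(6, 8)): offset=7, physical=[A,B,C,D,G,F,E,H,b], logical=[H,b,A,B,C,D,G,F,E]
After op 4 (rotate(-3)): offset=4, physical=[A,B,C,D,G,F,E,H,b], logical=[G,F,E,H,b,A,B,C,D]
After op 5 (rotate(-2)): offset=2, physical=[A,B,C,D,G,F,E,H,b], logical=[C,D,G,F,E,H,b,A,B]
After op 6 (swap(4, 1)): offset=2, physical=[A,B,C,E,G,F,D,H,b], logical=[C,E,G,F,D,H,b,A,B]
After op 7 (rotate(-1)): offset=1, physical=[A,B,C,E,G,F,D,H,b], logical=[B,C,E,G,F,D,H,b,A]
After op 8 (rotate(-2)): offset=8, physical=[A,B,C,E,G,F,D,H,b], logical=[b,A,B,C,E,G,F,D,H]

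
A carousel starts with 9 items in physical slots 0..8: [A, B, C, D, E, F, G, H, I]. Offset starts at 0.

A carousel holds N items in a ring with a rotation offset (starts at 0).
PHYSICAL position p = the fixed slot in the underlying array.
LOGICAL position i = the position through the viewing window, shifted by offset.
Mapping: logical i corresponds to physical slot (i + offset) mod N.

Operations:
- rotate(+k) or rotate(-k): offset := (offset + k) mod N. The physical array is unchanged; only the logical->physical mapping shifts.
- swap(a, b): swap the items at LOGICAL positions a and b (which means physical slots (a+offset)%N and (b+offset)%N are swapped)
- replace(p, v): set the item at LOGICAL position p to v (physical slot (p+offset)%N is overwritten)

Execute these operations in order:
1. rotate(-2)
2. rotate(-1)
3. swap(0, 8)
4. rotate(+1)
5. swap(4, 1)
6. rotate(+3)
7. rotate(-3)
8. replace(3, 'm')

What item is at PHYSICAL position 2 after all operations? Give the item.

After op 1 (rotate(-2)): offset=7, physical=[A,B,C,D,E,F,G,H,I], logical=[H,I,A,B,C,D,E,F,G]
After op 2 (rotate(-1)): offset=6, physical=[A,B,C,D,E,F,G,H,I], logical=[G,H,I,A,B,C,D,E,F]
After op 3 (swap(0, 8)): offset=6, physical=[A,B,C,D,E,G,F,H,I], logical=[F,H,I,A,B,C,D,E,G]
After op 4 (rotate(+1)): offset=7, physical=[A,B,C,D,E,G,F,H,I], logical=[H,I,A,B,C,D,E,G,F]
After op 5 (swap(4, 1)): offset=7, physical=[A,B,I,D,E,G,F,H,C], logical=[H,C,A,B,I,D,E,G,F]
After op 6 (rotate(+3)): offset=1, physical=[A,B,I,D,E,G,F,H,C], logical=[B,I,D,E,G,F,H,C,A]
After op 7 (rotate(-3)): offset=7, physical=[A,B,I,D,E,G,F,H,C], logical=[H,C,A,B,I,D,E,G,F]
After op 8 (replace(3, 'm')): offset=7, physical=[A,m,I,D,E,G,F,H,C], logical=[H,C,A,m,I,D,E,G,F]

Answer: I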